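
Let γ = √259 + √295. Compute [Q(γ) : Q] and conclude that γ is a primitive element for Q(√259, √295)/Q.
[Q(γ) : Q] = 4 (equivalently, Q(γ) = Q(√259, √295))

Obviously Q(γ) ⊆ Q(√259, √295), and [Q(√259, √295):Q] = 4 (since 259, 295 are distinct squarefree integers > 1 with 76405 not a perfect square). To show equality we compute the minimal polynomial of γ. From γ = √259 + √295: γ^2 = 259 + 2√(76405) + 295 = 554 + 2√(76405), so γ^2 - 554 = 2√(76405); squaring, (γ^2 - 554)^2 = 4·76405, i.e. γ^4 - 1108γ^2 + 306916 - 305620 = 0, i.e. γ^4 - 1108γ^2 + 1296 = 0. So γ is a root of x^4 - 1108x^2 + 1296. This polynomial is irreducible over Q: it has no rational root (each ±√259 ± √295 is irrational), and any factorization into two quadratics over Q would force √(76405) ∈ Q (pairing opposite roots) or √259, √295 ∈ Q (other pairings), all impossible. Hence [Q(γ):Q] = 4 = [Q(√259, √295):Q], so Q(γ) = Q(√259, √295).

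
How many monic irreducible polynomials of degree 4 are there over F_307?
There are 2220694938 monic irreducible polynomials of degree 4 over F_307

Each element of F_{307^4} that lies in no proper subfield is a root of exactly one monic irreducible of degree 4 over F_307, and each such polynomial has 4 distinct roots in F_{307^4}. By Möbius inversion the count is N_307(4) = (1/4) Σ_{d|4} μ(4/d) · 307^d = (1/4)(μ(4)·307^1 + μ(2)·307^2 + μ(1)·307^4) = 8882779752/4 = 2220694938.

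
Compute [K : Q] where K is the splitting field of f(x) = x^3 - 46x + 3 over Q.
[K : Q] = 6

By the rational root test, any rational root of the monic integer polynomial f(x) = x^3 - 46x + 3 must be an integer dividing the constant term 3, i.e. one of ±{1, 3}. Evaluating: f(1) = -42, f(-1) = 48, f(3) = -108, f(-3) = 114; none is 0, so f has no rational root and is therefore irreducible over Q (a cubic with no linear factor over a field is irreducible). For an irreducible cubic, the Galois group is A_3 or S_3 according as the discriminant disc(f) = -4a^3 - 27b^2 = -4·(-46)^3 - 27·(3)^2 = 389101 is or is not a square in Q. Here disc(f) = 389101 is not a perfect square in Q, so the Galois group of f over Q is not contained in A_3 and must be all of S_3. The splitting field has degree |S_3| = 6 over Q, so [K : Q] = 6.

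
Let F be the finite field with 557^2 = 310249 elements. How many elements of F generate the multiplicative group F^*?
There are φ(310248) = 99360 primitive elements

F_q^* is cyclic of order q - 1 = 310248. A cyclic group of order m has exactly φ(m) generators. Here m = 310248 = 2^3 · 3^2 · 31 · 139, so the number of primitive elements is φ(310248) = 99360.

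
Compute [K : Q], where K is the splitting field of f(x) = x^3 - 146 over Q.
[K : Q] = 6

The roots of x^3 - 146 are ∛146, ω∛146, ω^2∛146 where ω = e^(2πi/3) is a primitive cube root of unity, so K = Q(∛146, ω). Now [Q(∛146):Q] = 3 (since 146 is not a perfect cube, x^3 - 146 is irreducible) and [Q(ω):Q] = 2. Both 2 and 3 divide [K:Q], and [K:Q] ≤ 3·2 = 6, so [K:Q] = 6. (Equivalently: Q(∛146) ⊂ R but ω ∉ R, so [K : Q(∛146)] = 2.)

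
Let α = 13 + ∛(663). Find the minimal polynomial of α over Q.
m_α(x) = x^3 - 39x^2 + 507x - 2860

Set β = α - 13 = ∛(663), so β^3 = 663. Then (α - 13)^3 - 663 = 0, i.e. α is a root of g(x) = (x - 13)^3 - 663 = x^3 - 39x^2 + 507x - 2860. Since g(x) = h(x - 13) where h(x) = x^3 - 663, and h is irreducible over Q (because 663 is not a perfect cube, so h has no rational root, and a monic cubic with no rational root is irreducible), g is also irreducible (irreducibility is preserved under the substitution x → x - 13). Hence m_α(x) = x^3 - 39x^2 + 507x - 2860.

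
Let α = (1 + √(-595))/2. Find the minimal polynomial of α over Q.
m_α(x) = x^2 - x + 149

From 2α - 1 = √(-595), squaring gives (2α - 1)^2 = -595, i.e. 4α^2 - 4α + 1 = -595, so α^2 - α + (1 + 595)/4 = 0. Since -595 ≡ 1 (mod 4), (1 + 595)/4 = 149 ∈ Z. The polynomial x^2 - x + 149 has discriminant 1 - 4·(149) = -595, which is not a perfect square in Q (d = -595 is squarefree and ≠ 1), so x^2 - x + 149 is irreducible over Q. It is the minimal polynomial of α.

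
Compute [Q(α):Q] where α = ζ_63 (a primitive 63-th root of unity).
[Q(α):Q] = 36

The minimal polynomial of ζ_63 over Q is the 63-th cyclotomic polynomial Φ_63(x), which is irreducible over Q and has degree φ(63) = 36. Hence [Q(α):Q] = φ(63) = 36.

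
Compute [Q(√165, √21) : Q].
[Q(√165, √21) : Q] = 4

[Q(√165):Q] = 2 (min poly x^2 - 165, irreducible since 165 is squarefree > 1). For the top step, suppose √21 ∈ Q(√165), say √21 = c + d√165 with c, d ∈ Q. Squaring: 21 = c^2 + 165d^2 + 2cd√165. Since √165 ∉ Q this forces 2cd = 0. If d = 0 then √21 = c ∈ Q, contradicting 21 squarefree > 1. If c = 0 then 21 = 165d^2, so 165·21 = (165d)^2 is a perfect square in Q — but 165·21 = 3465 is not a perfect square (since 165 and 21 are distinct squarefree integers). Contradiction. Hence √21 ∉ Q(√165), so x^2 - 21 stays irreducible over Q(√165) and [Q(√165, √21) : Q(√165)] = 2. By the tower law, [Q(√165, √21) : Q] = 2 · 2 = 4.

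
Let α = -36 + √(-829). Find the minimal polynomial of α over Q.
m_α(x) = x^2 + 72x + 2125

From α + 36 = √(-829), squaring gives (α + 36)^2 = -829, i.e. α^2 + 72α + 1296 = -829, so α^2 + 72α + 2125 = 0. The discriminant of x^2 + 72x + 2125 is (72)^2 - 4·(2125) = 5184 - 8500 = -3316, and 4·(-829) is not a perfect square in Q since -829 is squarefree and ≠ 1. Hence x^2 + 72x + 2125 is irreducible over Q and is the minimal polynomial of α.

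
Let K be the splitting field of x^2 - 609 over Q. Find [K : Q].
[K : Q] = 2

f(x) = x^2 - 609 factors as (x - √609)(x + √609). The splitting field is K = Q(√609). Since 609 is squarefree and > 1, it is not a perfect square, so x^2 - 609 is irreducible over Q and [Q(√609) : Q] = 2. Hence [K : Q] = 2.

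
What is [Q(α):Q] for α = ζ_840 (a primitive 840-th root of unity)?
[Q(α):Q] = 192

The minimal polynomial of ζ_840 over Q is the 840-th cyclotomic polynomial Φ_840(x), which is irreducible over Q and has degree φ(840) = 192. Hence [Q(α):Q] = φ(840) = 192.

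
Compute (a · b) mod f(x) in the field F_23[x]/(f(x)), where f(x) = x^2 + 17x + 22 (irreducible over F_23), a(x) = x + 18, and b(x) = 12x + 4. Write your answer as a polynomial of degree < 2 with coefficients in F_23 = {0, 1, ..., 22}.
a · b ≡ 16x + 15 (mod f(x))

Multiply in F_23[x]: a(x)·b(x) = (x + 18)·(12x + 4) = 12x^2 + 13x + 3. This has degree ≥ 2, so divide by f(x) over F_23: 12x^2 + 13x + 3 = (12)·(x^2 + 17x + 22) + (16x + 15). Hence a·b ≡ 16x + 15 (mod f). (F_23[x]/(f) is a field with 23^2 = 529 elements since f is irreducible of degree 2.)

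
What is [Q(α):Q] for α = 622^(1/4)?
[Q(α):Q] = 4

α is a root of x^4 - 622. By Eisenstein's criterion at the prime p = 2 (which divides the constant term 622 but p^2 = 4 does not, since 622 is squarefree), x^4 - 622 is irreducible over Q. Hence [Q(α):Q] = 4.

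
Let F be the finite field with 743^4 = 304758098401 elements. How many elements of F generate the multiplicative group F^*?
There are φ(304758098400) = 64696320000 primitive elements

F_q^* is cyclic of order q - 1 = 304758098400. A cyclic group of order m has exactly φ(m) generators. Here m = 304758098400 = 2^5 · 3 · 5^2 · 7 · 31 · 53 · 61 · 181, so the number of primitive elements is φ(304758098400) = 64696320000.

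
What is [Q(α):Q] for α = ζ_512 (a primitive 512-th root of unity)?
[Q(α):Q] = 256

The minimal polynomial of ζ_512 over Q is the 512-th cyclotomic polynomial Φ_512(x), which is irreducible over Q and has degree φ(512) = 256. Hence [Q(α):Q] = φ(512) = 256.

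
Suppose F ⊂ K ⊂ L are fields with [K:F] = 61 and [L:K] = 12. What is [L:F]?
[L:F] = 732

The tower law says that for any tower of field extensions F ⊂ K ⊂ L with finite degrees, [L:F] = [L:K] · [K:F]. Here this gives [L:F] = 12 · 61 = 732.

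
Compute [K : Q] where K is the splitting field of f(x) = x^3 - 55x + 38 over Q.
[K : Q] = 6

By the rational root test, any rational root of the monic integer polynomial f(x) = x^3 - 55x + 38 must be an integer dividing the constant term 38, i.e. one of ±{1, 2, 19, 38}. Evaluating: f(1) = -16, f(-1) = 92, f(2) = -64, f(-2) = 140, f(19) = 5852, f(-19) = -5776, f(38) = 52820, f(-38) = -52744; none is 0, so f has no rational root and is therefore irreducible over Q (a cubic with no linear factor over a field is irreducible). For an irreducible cubic, the Galois group is A_3 or S_3 according as the discriminant disc(f) = -4a^3 - 27b^2 = -4·(-55)^3 - 27·(38)^2 = 626512 is or is not a square in Q. Here disc(f) = 626512 is not a perfect square in Q, so the Galois group of f over Q is not contained in A_3 and must be all of S_3. The splitting field has degree |S_3| = 6 over Q, so [K : Q] = 6.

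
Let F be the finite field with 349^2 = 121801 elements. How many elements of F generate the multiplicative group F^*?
There are φ(121800) = 26880 primitive elements

F_q^* is cyclic of order q - 1 = 121800. A cyclic group of order m has exactly φ(m) generators. Here m = 121800 = 2^3 · 3 · 5^2 · 7 · 29, so the number of primitive elements is φ(121800) = 26880.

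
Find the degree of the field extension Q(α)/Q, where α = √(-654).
[Q(α):Q] = 2

[Q(α):Q] equals the degree of the minimal polynomial of α. Here α^2 = -654 and x^2 + 654 is irreducible (d = -654 is squarefree, ≠ 1, hence not a square), so deg(m_α) = 2. Thus [Q(α):Q] = 2.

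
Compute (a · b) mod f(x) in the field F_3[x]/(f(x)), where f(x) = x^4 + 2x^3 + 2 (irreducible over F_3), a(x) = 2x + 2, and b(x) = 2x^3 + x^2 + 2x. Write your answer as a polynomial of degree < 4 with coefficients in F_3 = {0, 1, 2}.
a · b ≡ x^3 + x + 1 (mod f(x))

Multiply in F_3[x]: a(x)·b(x) = (2x + 2)·(2x^3 + x^2 + 2x) = x^4 + x. This has degree ≥ 4, so divide by f(x) over F_3: x^4 + x = (1)·(x^4 + 2x^3 + 2) + (x^3 + x + 1). Hence a·b ≡ x^3 + x + 1 (mod f). (F_3[x]/(f) is a field with 3^4 = 81 elements since f is irreducible of degree 4.)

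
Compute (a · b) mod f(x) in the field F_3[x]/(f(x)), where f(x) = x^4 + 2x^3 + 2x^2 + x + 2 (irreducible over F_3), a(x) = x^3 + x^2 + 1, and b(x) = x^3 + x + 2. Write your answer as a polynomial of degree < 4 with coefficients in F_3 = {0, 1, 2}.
a · b ≡ 2x^2 + 2x (mod f(x))

Multiply in F_3[x]: a(x)·b(x) = (x^3 + x^2 + 1)·(x^3 + x + 2) = x^6 + x^5 + x^4 + x^3 + 2x^2 + x + 2. This has degree ≥ 4, so divide by f(x) over F_3: x^6 + x^5 + x^4 + x^3 + 2x^2 + x + 2 = (x^2 + 2x + 1)·(x^4 + 2x^3 + 2x^2 + x + 2) + (2x^2 + 2x). Hence a·b ≡ 2x^2 + 2x (mod f). (F_3[x]/(f) is a field with 3^4 = 81 elements since f is irreducible of degree 4.)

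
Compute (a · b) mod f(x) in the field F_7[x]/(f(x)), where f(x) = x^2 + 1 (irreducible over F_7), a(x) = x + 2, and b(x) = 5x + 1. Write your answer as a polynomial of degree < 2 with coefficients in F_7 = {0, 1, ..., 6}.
a · b ≡ 4x + 4 (mod f(x))

Multiply in F_7[x]: a(x)·b(x) = (x + 2)·(5x + 1) = 5x^2 + 4x + 2. This has degree ≥ 2, so divide by f(x) over F_7: 5x^2 + 4x + 2 = (5)·(x^2 + 1) + (4x + 4). Hence a·b ≡ 4x + 4 (mod f). (F_7[x]/(f) is a field with 7^2 = 49 elements since f is irreducible of degree 2.)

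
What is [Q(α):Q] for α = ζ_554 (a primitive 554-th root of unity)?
[Q(α):Q] = 276

The minimal polynomial of ζ_554 over Q is the 554-th cyclotomic polynomial Φ_554(x), which is irreducible over Q and has degree φ(554) = 276. Hence [Q(α):Q] = φ(554) = 276.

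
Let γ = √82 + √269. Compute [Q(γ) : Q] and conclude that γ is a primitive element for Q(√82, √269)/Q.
[Q(γ) : Q] = 4 (equivalently, Q(γ) = Q(√82, √269))

Obviously Q(γ) ⊆ Q(√82, √269), and [Q(√82, √269):Q] = 4 (since 82, 269 are distinct squarefree integers > 1 with 22058 not a perfect square). To show equality we compute the minimal polynomial of γ. From γ = √82 + √269: γ^2 = 82 + 2√(22058) + 269 = 351 + 2√(22058), so γ^2 - 351 = 2√(22058); squaring, (γ^2 - 351)^2 = 4·22058, i.e. γ^4 - 702γ^2 + 123201 - 88232 = 0, i.e. γ^4 - 702γ^2 + 34969 = 0. So γ is a root of x^4 - 702x^2 + 34969. This polynomial is irreducible over Q: it has no rational root (each ±√82 ± √269 is irrational), and any factorization into two quadratics over Q would force √(22058) ∈ Q (pairing opposite roots) or √82, √269 ∈ Q (other pairings), all impossible. Hence [Q(γ):Q] = 4 = [Q(√82, √269):Q], so Q(γ) = Q(√82, √269).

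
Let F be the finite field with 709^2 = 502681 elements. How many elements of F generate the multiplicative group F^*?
There are φ(502680) = 129920 primitive elements

F_q^* is cyclic of order q - 1 = 502680. A cyclic group of order m has exactly φ(m) generators. Here m = 502680 = 2^3 · 3 · 5 · 59 · 71, so the number of primitive elements is φ(502680) = 129920.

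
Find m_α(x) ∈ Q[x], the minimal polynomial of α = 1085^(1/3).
m_α(x) = x^3 - 1085

α satisfies α^3 = 1085, so x^3 - 1085 annihilates α. By the rational root test, a rational root p/q (in lowest terms) of x^3 - 1085 would satisfy p^3 = 1085 q^3, forcing q = 1 and p^3 = 1085; but 1085 is not a perfect cube, contradiction. A monic cubic over Q with no rational root is irreducible (any nontrivial factorization would include a linear factor). Hence x^3 - 1085 is the minimal polynomial of α, and in particular [Q(α):Q] = 3.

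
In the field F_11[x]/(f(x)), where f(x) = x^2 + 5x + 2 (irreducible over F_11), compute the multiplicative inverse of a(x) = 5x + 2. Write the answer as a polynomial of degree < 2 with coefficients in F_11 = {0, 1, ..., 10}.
a(x)^(-1) ≡ 7x + 8 (mod f(x))

Since f is irreducible over F_11, F_11[x]/(f) is a field and a(x) ≠ 0 has an inverse. Apply the extended Euclidean algorithm to f(x) and a(x) in F_11[x]: f(x) = (9x + 4)·a(x) + (5). The last nonzero remainder is the constant 5 = gcd(f, a) in F_11. Back-substituting through the division chain expresses 5 = s(x)·a(x) + t(x)·f(x) with s(x) ≡ 2x + 7 (mod f), so (2x + 7)·a(x) ≡ 5 (mod f). Multiplying by 5^(-1) ≡ 9 in F_11 gives a(x)^(-1) ≡ 9·(2x + 7) ≡ 7x + 8 (mod f). Check: (5x + 2)·(7x + 8) = 2x^2 + 10x + 5 ≡ 1 (mod x^2 + 5x + 2).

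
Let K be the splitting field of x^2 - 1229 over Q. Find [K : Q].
[K : Q] = 2

f(x) = x^2 - 1229 factors as (x - √1229)(x + √1229). The splitting field is K = Q(√1229). Since 1229 is squarefree and > 1, it is not a perfect square, so x^2 - 1229 is irreducible over Q and [Q(√1229) : Q] = 2. Hence [K : Q] = 2.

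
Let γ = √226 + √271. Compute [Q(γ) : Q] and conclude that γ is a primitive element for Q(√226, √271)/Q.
[Q(γ) : Q] = 4 (equivalently, Q(γ) = Q(√226, √271))

Obviously Q(γ) ⊆ Q(√226, √271), and [Q(√226, √271):Q] = 4 (since 226, 271 are distinct squarefree integers > 1 with 61246 not a perfect square). To show equality we compute the minimal polynomial of γ. From γ = √226 + √271: γ^2 = 226 + 2√(61246) + 271 = 497 + 2√(61246), so γ^2 - 497 = 2√(61246); squaring, (γ^2 - 497)^2 = 4·61246, i.e. γ^4 - 994γ^2 + 247009 - 244984 = 0, i.e. γ^4 - 994γ^2 + 2025 = 0. So γ is a root of x^4 - 994x^2 + 2025. This polynomial is irreducible over Q: it has no rational root (each ±√226 ± √271 is irrational), and any factorization into two quadratics over Q would force √(61246) ∈ Q (pairing opposite roots) or √226, √271 ∈ Q (other pairings), all impossible. Hence [Q(γ):Q] = 4 = [Q(√226, √271):Q], so Q(γ) = Q(√226, √271).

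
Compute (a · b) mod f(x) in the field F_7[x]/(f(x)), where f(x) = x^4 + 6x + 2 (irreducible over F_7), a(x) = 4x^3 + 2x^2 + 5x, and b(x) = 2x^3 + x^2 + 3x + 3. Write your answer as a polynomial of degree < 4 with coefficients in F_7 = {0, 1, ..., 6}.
a · b ≡ 3x^3 + 6x^2 + 2x + 1 (mod f(x))

Multiply in F_7[x]: a(x)·b(x) = (4x^3 + 2x^2 + 5x)·(2x^3 + x^2 + 3x + 3) = x^6 + x^5 + 3x^4 + 2x^3 + x. This has degree ≥ 4, so divide by f(x) over F_7: x^6 + x^5 + 3x^4 + 2x^3 + x = (x^2 + x + 3)·(x^4 + 6x + 2) + (3x^3 + 6x^2 + 2x + 1). Hence a·b ≡ 3x^3 + 6x^2 + 2x + 1 (mod f). (F_7[x]/(f) is a field with 7^4 = 2401 elements since f is irreducible of degree 4.)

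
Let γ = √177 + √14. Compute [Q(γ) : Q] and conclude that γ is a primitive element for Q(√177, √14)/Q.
[Q(γ) : Q] = 4 (equivalently, Q(γ) = Q(√177, √14))

Obviously Q(γ) ⊆ Q(√177, √14), and [Q(√177, √14):Q] = 4 (since 177, 14 are distinct squarefree integers > 1 with 2478 not a perfect square). To show equality we compute the minimal polynomial of γ. From γ = √177 + √14: γ^2 = 177 + 2√(2478) + 14 = 191 + 2√(2478), so γ^2 - 191 = 2√(2478); squaring, (γ^2 - 191)^2 = 4·2478, i.e. γ^4 - 382γ^2 + 36481 - 9912 = 0, i.e. γ^4 - 382γ^2 + 26569 = 0. So γ is a root of x^4 - 382x^2 + 26569. This polynomial is irreducible over Q: it has no rational root (each ±√177 ± √14 is irrational), and any factorization into two quadratics over Q would force √(2478) ∈ Q (pairing opposite roots) or √177, √14 ∈ Q (other pairings), all impossible. Hence [Q(γ):Q] = 4 = [Q(√177, √14):Q], so Q(γ) = Q(√177, √14).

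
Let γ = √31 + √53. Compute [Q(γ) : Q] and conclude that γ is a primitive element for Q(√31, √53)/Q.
[Q(γ) : Q] = 4 (equivalently, Q(γ) = Q(√31, √53))

Obviously Q(γ) ⊆ Q(√31, √53), and [Q(√31, √53):Q] = 4 (since 31, 53 are distinct squarefree integers > 1 with 1643 not a perfect square). To show equality we compute the minimal polynomial of γ. From γ = √31 + √53: γ^2 = 31 + 2√(1643) + 53 = 84 + 2√(1643), so γ^2 - 84 = 2√(1643); squaring, (γ^2 - 84)^2 = 4·1643, i.e. γ^4 - 168γ^2 + 7056 - 6572 = 0, i.e. γ^4 - 168γ^2 + 484 = 0. So γ is a root of x^4 - 168x^2 + 484. This polynomial is irreducible over Q: it has no rational root (each ±√31 ± √53 is irrational), and any factorization into two quadratics over Q would force √(1643) ∈ Q (pairing opposite roots) or √31, √53 ∈ Q (other pairings), all impossible. Hence [Q(γ):Q] = 4 = [Q(√31, √53):Q], so Q(γ) = Q(√31, √53).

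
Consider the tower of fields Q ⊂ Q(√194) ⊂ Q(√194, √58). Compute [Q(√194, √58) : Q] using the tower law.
[Q(√194, √58) : Q] = 4

[Q(√194):Q] = 2 (min poly x^2 - 194, irreducible since 194 is squarefree > 1). For the top step, suppose √58 ∈ Q(√194), say √58 = c + d√194 with c, d ∈ Q. Squaring: 58 = c^2 + 194d^2 + 2cd√194. Since √194 ∉ Q this forces 2cd = 0. If d = 0 then √58 = c ∈ Q, contradicting 58 squarefree > 1. If c = 0 then 58 = 194d^2, so 194·58 = (194d)^2 is a perfect square in Q — but 194·58 = 11252 is not a perfect square (since 194 and 58 are distinct squarefree integers). Contradiction. Hence √58 ∉ Q(√194), so x^2 - 58 stays irreducible over Q(√194) and [Q(√194, √58) : Q(√194)] = 2. By the tower law, [Q(√194, √58) : Q] = 2 · 2 = 4.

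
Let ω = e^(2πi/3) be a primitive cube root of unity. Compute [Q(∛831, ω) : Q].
[Q(∛831, ω) : Q] = 6

[Q(∛831):Q] = 3 (min poly x^3 - 831, irreducible since 831 is not a perfect cube). [Q(ω):Q] = 2 (min poly x^2 + x + 1). Since Q(∛831) ⊂ R and ω ∉ R, we have ω ∉ Q(∛831), so x^2 + x + 1 remains irreducible over Q(∛831) and [Q(∛831, ω) : Q(∛831)] = 2. By the tower law, [Q(∛831, ω) : Q] = 3 · 2 = 6. (In fact Q(∛831, ω) is the splitting field of x^3 - 831 over Q.)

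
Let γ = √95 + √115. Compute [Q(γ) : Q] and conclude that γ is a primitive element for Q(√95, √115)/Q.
[Q(γ) : Q] = 4 (equivalently, Q(γ) = Q(√95, √115))

Obviously Q(γ) ⊆ Q(√95, √115), and [Q(√95, √115):Q] = 4 (since 95, 115 are distinct squarefree integers > 1 with 10925 not a perfect square). To show equality we compute the minimal polynomial of γ. From γ = √95 + √115: γ^2 = 95 + 2√(10925) + 115 = 210 + 2√(10925), so γ^2 - 210 = 2√(10925); squaring, (γ^2 - 210)^2 = 4·10925, i.e. γ^4 - 420γ^2 + 44100 - 43700 = 0, i.e. γ^4 - 420γ^2 + 400 = 0. So γ is a root of x^4 - 420x^2 + 400. This polynomial is irreducible over Q: it has no rational root (each ±√95 ± √115 is irrational), and any factorization into two quadratics over Q would force √(10925) ∈ Q (pairing opposite roots) or √95, √115 ∈ Q (other pairings), all impossible. Hence [Q(γ):Q] = 4 = [Q(√95, √115):Q], so Q(γ) = Q(√95, √115).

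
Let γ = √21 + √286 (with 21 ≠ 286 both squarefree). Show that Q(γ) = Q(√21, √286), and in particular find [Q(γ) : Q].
[Q(γ) : Q] = 4 (equivalently, Q(γ) = Q(√21, √286))

Obviously Q(γ) ⊆ Q(√21, √286), and [Q(√21, √286):Q] = 4 (since 21, 286 are distinct squarefree integers > 1 with 6006 not a perfect square). To show equality we compute the minimal polynomial of γ. From γ = √21 + √286: γ^2 = 21 + 2√(6006) + 286 = 307 + 2√(6006), so γ^2 - 307 = 2√(6006); squaring, (γ^2 - 307)^2 = 4·6006, i.e. γ^4 - 614γ^2 + 94249 - 24024 = 0, i.e. γ^4 - 614γ^2 + 70225 = 0. So γ is a root of x^4 - 614x^2 + 70225. This polynomial is irreducible over Q: it has no rational root (each ±√21 ± √286 is irrational), and any factorization into two quadratics over Q would force √(6006) ∈ Q (pairing opposite roots) or √21, √286 ∈ Q (other pairings), all impossible. Hence [Q(γ):Q] = 4 = [Q(√21, √286):Q], so Q(γ) = Q(√21, √286).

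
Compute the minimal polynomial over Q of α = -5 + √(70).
m_α(x) = x^2 + 10x - 45

From α + 5 = √(70), squaring gives (α + 5)^2 = 70, i.e. α^2 + 10α + 25 = 70, so α^2 + 10α - 45 = 0. The discriminant of x^2 + 10x - 45 is (10)^2 - 4·(-45) = 100 + 180 = 280, and 4·(70) is not a perfect square in Q since 70 is squarefree and ≠ 1. Hence x^2 + 10x - 45 is irreducible over Q and is the minimal polynomial of α.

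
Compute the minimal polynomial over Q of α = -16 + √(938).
m_α(x) = x^2 + 32x - 682

From α + 16 = √(938), squaring gives (α + 16)^2 = 938, i.e. α^2 + 32α + 256 = 938, so α^2 + 32α - 682 = 0. The discriminant of x^2 + 32x - 682 is (32)^2 - 4·(-682) = 1024 + 2728 = 3752, and 4·(938) is not a perfect square in Q since 938 is squarefree and ≠ 1. Hence x^2 + 32x - 682 is irreducible over Q and is the minimal polynomial of α.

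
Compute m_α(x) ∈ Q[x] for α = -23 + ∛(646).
m_α(x) = x^3 + 69x^2 + 1587x + 11521

Set β = α + 23 = ∛(646), so β^3 = 646. Then (α + 23)^3 - 646 = 0, i.e. α is a root of g(x) = (x + 23)^3 - 646 = x^3 + 69x^2 + 1587x + 11521. Since g(x) = h(x + 23) where h(x) = x^3 - 646, and h is irreducible over Q (because 646 is not a perfect cube, so h has no rational root, and a monic cubic with no rational root is irreducible), g is also irreducible (irreducibility is preserved under the substitution x → x + 23). Hence m_α(x) = x^3 + 69x^2 + 1587x + 11521.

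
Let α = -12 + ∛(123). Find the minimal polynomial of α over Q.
m_α(x) = x^3 + 36x^2 + 432x + 1605

Set β = α + 12 = ∛(123), so β^3 = 123. Then (α + 12)^3 - 123 = 0, i.e. α is a root of g(x) = (x + 12)^3 - 123 = x^3 + 36x^2 + 432x + 1605. Since g(x) = h(x + 12) where h(x) = x^3 - 123, and h is irreducible over Q (because 123 is not a perfect cube, so h has no rational root, and a monic cubic with no rational root is irreducible), g is also irreducible (irreducibility is preserved under the substitution x → x + 12). Hence m_α(x) = x^3 + 36x^2 + 432x + 1605.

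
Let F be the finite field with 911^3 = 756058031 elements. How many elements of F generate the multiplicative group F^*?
There are φ(756058030) = 239279616 primitive elements

F_q^* is cyclic of order q - 1 = 756058030. A cyclic group of order m has exactly φ(m) generators. Here m = 756058030 = 2 · 5 · 7 · 13 · 830833, so the number of primitive elements is φ(756058030) = 239279616.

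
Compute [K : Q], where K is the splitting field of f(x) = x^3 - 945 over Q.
[K : Q] = 6

The roots of x^3 - 945 are ∛945, ω∛945, ω^2∛945 where ω = e^(2πi/3) is a primitive cube root of unity, so K = Q(∛945, ω). Now [Q(∛945):Q] = 3 (since 945 is not a perfect cube, x^3 - 945 is irreducible) and [Q(ω):Q] = 2. Both 2 and 3 divide [K:Q], and [K:Q] ≤ 3·2 = 6, so [K:Q] = 6. (Equivalently: Q(∛945) ⊂ R but ω ∉ R, so [K : Q(∛945)] = 2.)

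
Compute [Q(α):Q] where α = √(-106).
[Q(α):Q] = 2

[Q(α):Q] equals the degree of the minimal polynomial of α. Here α^2 = -106 and x^2 + 106 is irreducible (d = -106 is squarefree, ≠ 1, hence not a square), so deg(m_α) = 2. Thus [Q(α):Q] = 2.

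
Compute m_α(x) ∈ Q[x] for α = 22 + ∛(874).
m_α(x) = x^3 - 66x^2 + 1452x - 11522

Set β = α - 22 = ∛(874), so β^3 = 874. Then (α - 22)^3 - 874 = 0, i.e. α is a root of g(x) = (x - 22)^3 - 874 = x^3 - 66x^2 + 1452x - 11522. Since g(x) = h(x - 22) where h(x) = x^3 - 874, and h is irreducible over Q (because 874 is not a perfect cube, so h has no rational root, and a monic cubic with no rational root is irreducible), g is also irreducible (irreducibility is preserved under the substitution x → x - 22). Hence m_α(x) = x^3 - 66x^2 + 1452x - 11522.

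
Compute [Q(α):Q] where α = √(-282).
[Q(α):Q] = 2

[Q(α):Q] equals the degree of the minimal polynomial of α. Here α^2 = -282 and x^2 + 282 is irreducible (d = -282 is squarefree, ≠ 1, hence not a square), so deg(m_α) = 2. Thus [Q(α):Q] = 2.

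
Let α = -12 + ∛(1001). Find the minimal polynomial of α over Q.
m_α(x) = x^3 + 36x^2 + 432x + 727

Set β = α + 12 = ∛(1001), so β^3 = 1001. Then (α + 12)^3 - 1001 = 0, i.e. α is a root of g(x) = (x + 12)^3 - 1001 = x^3 + 36x^2 + 432x + 727. Since g(x) = h(x + 12) where h(x) = x^3 - 1001, and h is irreducible over Q (because 1001 is not a perfect cube, so h has no rational root, and a monic cubic with no rational root is irreducible), g is also irreducible (irreducibility is preserved under the substitution x → x + 12). Hence m_α(x) = x^3 + 36x^2 + 432x + 727.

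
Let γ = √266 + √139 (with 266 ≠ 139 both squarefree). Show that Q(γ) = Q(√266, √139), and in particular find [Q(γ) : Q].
[Q(γ) : Q] = 4 (equivalently, Q(γ) = Q(√266, √139))

Obviously Q(γ) ⊆ Q(√266, √139), and [Q(√266, √139):Q] = 4 (since 266, 139 are distinct squarefree integers > 1 with 36974 not a perfect square). To show equality we compute the minimal polynomial of γ. From γ = √266 + √139: γ^2 = 266 + 2√(36974) + 139 = 405 + 2√(36974), so γ^2 - 405 = 2√(36974); squaring, (γ^2 - 405)^2 = 4·36974, i.e. γ^4 - 810γ^2 + 164025 - 147896 = 0, i.e. γ^4 - 810γ^2 + 16129 = 0. So γ is a root of x^4 - 810x^2 + 16129. This polynomial is irreducible over Q: it has no rational root (each ±√266 ± √139 is irrational), and any factorization into two quadratics over Q would force √(36974) ∈ Q (pairing opposite roots) or √266, √139 ∈ Q (other pairings), all impossible. Hence [Q(γ):Q] = 4 = [Q(√266, √139):Q], so Q(γ) = Q(√266, √139).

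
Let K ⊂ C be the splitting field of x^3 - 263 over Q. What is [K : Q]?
[K : Q] = 6

The roots of x^3 - 263 are ∛263, ω∛263, ω^2∛263 where ω = e^(2πi/3) is a primitive cube root of unity, so K = Q(∛263, ω). Now [Q(∛263):Q] = 3 (since 263 is not a perfect cube, x^3 - 263 is irreducible) and [Q(ω):Q] = 2. Both 2 and 3 divide [K:Q], and [K:Q] ≤ 3·2 = 6, so [K:Q] = 6. (Equivalently: Q(∛263) ⊂ R but ω ∉ R, so [K : Q(∛263)] = 2.)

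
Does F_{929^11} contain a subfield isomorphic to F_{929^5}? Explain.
No: F_{929^5} is not a subfield of F_{929^11}

F_{p^m} embeds in F_{p^n} iff m | n. Here 5 ∤ 11 (since 11 = 2·5 + 1 with remainder 1 ≠ 0), so F_{929^5} is not a subfield of F_{929^11}. Equivalently: if it were, the tower law would give 5 = [F_{929^5}:F_929] dividing [F_{929^11}:F_929] = 11, contradiction.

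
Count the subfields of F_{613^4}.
F_{613^4} has 3 subfields

The subfields of F_{p^n} are exactly the fields F_{p^d} for d | n (each is the fixed field of the unique index-d subgroup of Gal(F_{p^n}/F_p) ≅ Z/nZ). The divisors of n = 4 are {1, 2, 4}, giving 3 subfields: F_{613^1}, F_{613^2}, F_{613^4}.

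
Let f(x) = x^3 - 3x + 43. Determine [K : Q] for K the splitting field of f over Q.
[K : Q] = 6

By the rational root test, any rational root of the monic integer polynomial f(x) = x^3 - 3x + 43 must be an integer dividing the constant term 43, i.e. one of ±{1, 43}. Evaluating: f(1) = 41, f(-1) = 45, f(43) = 79421, f(-43) = -79335; none is 0, so f has no rational root and is therefore irreducible over Q (a cubic with no linear factor over a field is irreducible). For an irreducible cubic, the Galois group is A_3 or S_3 according as the discriminant disc(f) = -4a^3 - 27b^2 = -4·(-3)^3 - 27·(43)^2 = -49815 is or is not a square in Q. Here disc(f) = -49815 is not a perfect square in Q, so the Galois group of f over Q is not contained in A_3 and must be all of S_3. The splitting field has degree |S_3| = 6 over Q, so [K : Q] = 6.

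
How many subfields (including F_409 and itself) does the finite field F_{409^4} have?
F_{409^4} has 3 subfields

The subfields of F_{p^n} are exactly the fields F_{p^d} for d | n (each is the fixed field of the unique index-d subgroup of Gal(F_{p^n}/F_p) ≅ Z/nZ). The divisors of n = 4 are {1, 2, 4}, giving 3 subfields: F_{409^1}, F_{409^2}, F_{409^4}.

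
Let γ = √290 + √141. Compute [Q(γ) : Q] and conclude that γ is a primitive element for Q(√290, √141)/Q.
[Q(γ) : Q] = 4 (equivalently, Q(γ) = Q(√290, √141))

Obviously Q(γ) ⊆ Q(√290, √141), and [Q(√290, √141):Q] = 4 (since 290, 141 are distinct squarefree integers > 1 with 40890 not a perfect square). To show equality we compute the minimal polynomial of γ. From γ = √290 + √141: γ^2 = 290 + 2√(40890) + 141 = 431 + 2√(40890), so γ^2 - 431 = 2√(40890); squaring, (γ^2 - 431)^2 = 4·40890, i.e. γ^4 - 862γ^2 + 185761 - 163560 = 0, i.e. γ^4 - 862γ^2 + 22201 = 0. So γ is a root of x^4 - 862x^2 + 22201. This polynomial is irreducible over Q: it has no rational root (each ±√290 ± √141 is irrational), and any factorization into two quadratics over Q would force √(40890) ∈ Q (pairing opposite roots) or √290, √141 ∈ Q (other pairings), all impossible. Hence [Q(γ):Q] = 4 = [Q(√290, √141):Q], so Q(γ) = Q(√290, √141).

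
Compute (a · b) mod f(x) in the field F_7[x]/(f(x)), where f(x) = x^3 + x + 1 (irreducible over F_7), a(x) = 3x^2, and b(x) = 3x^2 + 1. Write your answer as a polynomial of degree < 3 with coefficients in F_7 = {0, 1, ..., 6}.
a · b ≡ x^2 + 5x (mod f(x))

Multiply in F_7[x]: a(x)·b(x) = (3x^2)·(3x^2 + 1) = 2x^4 + 3x^2. This has degree ≥ 3, so divide by f(x) over F_7: 2x^4 + 3x^2 = (2x)·(x^3 + x + 1) + (x^2 + 5x). Hence a·b ≡ x^2 + 5x (mod f). (F_7[x]/(f) is a field with 7^3 = 343 elements since f is irreducible of degree 3.)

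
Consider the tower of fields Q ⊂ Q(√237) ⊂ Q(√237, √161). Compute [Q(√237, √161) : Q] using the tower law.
[Q(√237, √161) : Q] = 4

[Q(√237):Q] = 2 (min poly x^2 - 237, irreducible since 237 is squarefree > 1). For the top step, suppose √161 ∈ Q(√237), say √161 = c + d√237 with c, d ∈ Q. Squaring: 161 = c^2 + 237d^2 + 2cd√237. Since √237 ∉ Q this forces 2cd = 0. If d = 0 then √161 = c ∈ Q, contradicting 161 squarefree > 1. If c = 0 then 161 = 237d^2, so 237·161 = (237d)^2 is a perfect square in Q — but 237·161 = 38157 is not a perfect square (since 237 and 161 are distinct squarefree integers). Contradiction. Hence √161 ∉ Q(√237), so x^2 - 161 stays irreducible over Q(√237) and [Q(√237, √161) : Q(√237)] = 2. By the tower law, [Q(√237, √161) : Q] = 2 · 2 = 4.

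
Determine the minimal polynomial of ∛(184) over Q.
m_α(x) = x^3 - 184

α satisfies α^3 = 184, so x^3 - 184 annihilates α. By the rational root test, a rational root p/q (in lowest terms) of x^3 - 184 would satisfy p^3 = 184 q^3, forcing q = 1 and p^3 = 184; but 184 is not a perfect cube, contradiction. A monic cubic over Q with no rational root is irreducible (any nontrivial factorization would include a linear factor). Hence x^3 - 184 is the minimal polynomial of α, and in particular [Q(α):Q] = 3.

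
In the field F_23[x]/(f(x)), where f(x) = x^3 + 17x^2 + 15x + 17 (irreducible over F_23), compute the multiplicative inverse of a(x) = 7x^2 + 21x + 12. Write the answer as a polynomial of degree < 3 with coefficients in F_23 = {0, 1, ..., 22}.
a(x)^(-1) ≡ 4x^2 + x + 22 (mod f(x))

Since f is irreducible over F_23, F_23[x]/(f) is a field and a(x) ≠ 0 has an inverse. Apply the extended Euclidean algorithm to f(x) and a(x) in F_23[x]: f(x) = (10x + 2)·a(x) + (14x + 16);  a(x) = (12x + 19)·(14x + 16) + (7). The last nonzero remainder is the constant 7 = gcd(f, a) in F_23. Back-substituting through the division chain expresses 7 = s(x)·a(x) + t(x)·f(x) with s(x) ≡ 5x^2 + 7x + 16 (mod f), so (5x^2 + 7x + 16)·a(x) ≡ 7 (mod f). Multiplying by 7^(-1) ≡ 10 in F_23 gives a(x)^(-1) ≡ 10·(5x^2 + 7x + 16) ≡ 4x^2 + x + 22 (mod f). Check: (7x^2 + 21x + 12)·(4x^2 + x + 22) = 5x^4 + 22x^3 + 16x^2 + 14x + 11 ≡ 1 (mod x^3 + 17x^2 + 15x + 17).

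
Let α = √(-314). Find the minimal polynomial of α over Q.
m_α(x) = x^2 + 314

α satisfies α^2 + 314 = 0, so x^2 + 314 annihilates α. Since d = -314 is squarefree and ≠ 1, it is not a perfect square in Q, so x^2 + 314 has no rational root and is therefore irreducible over Q (a degree-2 polynomial over a field is irreducible iff it has no root). Hence m_α(x) = x^2 + 314.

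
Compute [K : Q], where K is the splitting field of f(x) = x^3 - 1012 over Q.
[K : Q] = 6

The roots of x^3 - 1012 are ∛1012, ω∛1012, ω^2∛1012 where ω = e^(2πi/3) is a primitive cube root of unity, so K = Q(∛1012, ω). Now [Q(∛1012):Q] = 3 (since 1012 is not a perfect cube, x^3 - 1012 is irreducible) and [Q(ω):Q] = 2. Both 2 and 3 divide [K:Q], and [K:Q] ≤ 3·2 = 6, so [K:Q] = 6. (Equivalently: Q(∛1012) ⊂ R but ω ∉ R, so [K : Q(∛1012)] = 2.)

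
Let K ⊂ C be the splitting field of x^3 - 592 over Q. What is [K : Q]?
[K : Q] = 6

The roots of x^3 - 592 are ∛592, ω∛592, ω^2∛592 where ω = e^(2πi/3) is a primitive cube root of unity, so K = Q(∛592, ω). Now [Q(∛592):Q] = 3 (since 592 is not a perfect cube, x^3 - 592 is irreducible) and [Q(ω):Q] = 2. Both 2 and 3 divide [K:Q], and [K:Q] ≤ 3·2 = 6, so [K:Q] = 6. (Equivalently: Q(∛592) ⊂ R but ω ∉ R, so [K : Q(∛592)] = 2.)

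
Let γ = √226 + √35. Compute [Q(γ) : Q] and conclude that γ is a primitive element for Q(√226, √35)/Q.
[Q(γ) : Q] = 4 (equivalently, Q(γ) = Q(√226, √35))

Obviously Q(γ) ⊆ Q(√226, √35), and [Q(√226, √35):Q] = 4 (since 226, 35 are distinct squarefree integers > 1 with 7910 not a perfect square). To show equality we compute the minimal polynomial of γ. From γ = √226 + √35: γ^2 = 226 + 2√(7910) + 35 = 261 + 2√(7910), so γ^2 - 261 = 2√(7910); squaring, (γ^2 - 261)^2 = 4·7910, i.e. γ^4 - 522γ^2 + 68121 - 31640 = 0, i.e. γ^4 - 522γ^2 + 36481 = 0. So γ is a root of x^4 - 522x^2 + 36481. This polynomial is irreducible over Q: it has no rational root (each ±√226 ± √35 is irrational), and any factorization into two quadratics over Q would force √(7910) ∈ Q (pairing opposite roots) or √226, √35 ∈ Q (other pairings), all impossible. Hence [Q(γ):Q] = 4 = [Q(√226, √35):Q], so Q(γ) = Q(√226, √35).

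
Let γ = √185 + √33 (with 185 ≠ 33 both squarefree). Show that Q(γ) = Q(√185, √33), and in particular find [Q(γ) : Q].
[Q(γ) : Q] = 4 (equivalently, Q(γ) = Q(√185, √33))

Obviously Q(γ) ⊆ Q(√185, √33), and [Q(√185, √33):Q] = 4 (since 185, 33 are distinct squarefree integers > 1 with 6105 not a perfect square). To show equality we compute the minimal polynomial of γ. From γ = √185 + √33: γ^2 = 185 + 2√(6105) + 33 = 218 + 2√(6105), so γ^2 - 218 = 2√(6105); squaring, (γ^2 - 218)^2 = 4·6105, i.e. γ^4 - 436γ^2 + 47524 - 24420 = 0, i.e. γ^4 - 436γ^2 + 23104 = 0. So γ is a root of x^4 - 436x^2 + 23104. This polynomial is irreducible over Q: it has no rational root (each ±√185 ± √33 is irrational), and any factorization into two quadratics over Q would force √(6105) ∈ Q (pairing opposite roots) or √185, √33 ∈ Q (other pairings), all impossible. Hence [Q(γ):Q] = 4 = [Q(√185, √33):Q], so Q(γ) = Q(√185, √33).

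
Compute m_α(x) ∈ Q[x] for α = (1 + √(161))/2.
m_α(x) = x^2 - x - 40

From 2α - 1 = √(161), squaring gives (2α - 1)^2 = 161, i.e. 4α^2 - 4α + 1 = 161, so α^2 - α + (1 - 161)/4 = 0. Since 161 ≡ 1 (mod 4), (1 - 161)/4 = -40 ∈ Z. The polynomial x^2 - x - 40 has discriminant 1 - 4·(-40) = 161, which is not a perfect square in Q (d = 161 is squarefree and ≠ 1), so x^2 - x - 40 is irreducible over Q. It is the minimal polynomial of α.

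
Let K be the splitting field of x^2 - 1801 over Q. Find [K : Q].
[K : Q] = 2

f(x) = x^2 - 1801 factors as (x - √1801)(x + √1801). The splitting field is K = Q(√1801). Since 1801 is squarefree and > 1, it is not a perfect square, so x^2 - 1801 is irreducible over Q and [Q(√1801) : Q] = 2. Hence [K : Q] = 2.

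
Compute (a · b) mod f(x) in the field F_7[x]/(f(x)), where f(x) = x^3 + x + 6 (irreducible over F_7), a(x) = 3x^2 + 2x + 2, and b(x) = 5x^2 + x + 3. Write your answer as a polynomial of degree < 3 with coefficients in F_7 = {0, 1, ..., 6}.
a · b ≡ 6x^2 + 3x + 5 (mod f(x))

Multiply in F_7[x]: a(x)·b(x) = (3x^2 + 2x + 2)·(5x^2 + x + 3) = x^4 + 6x^3 + x + 6. This has degree ≥ 3, so divide by f(x) over F_7: x^4 + 6x^3 + x + 6 = (x + 6)·(x^3 + x + 6) + (6x^2 + 3x + 5). Hence a·b ≡ 6x^2 + 3x + 5 (mod f). (F_7[x]/(f) is a field with 7^3 = 343 elements since f is irreducible of degree 3.)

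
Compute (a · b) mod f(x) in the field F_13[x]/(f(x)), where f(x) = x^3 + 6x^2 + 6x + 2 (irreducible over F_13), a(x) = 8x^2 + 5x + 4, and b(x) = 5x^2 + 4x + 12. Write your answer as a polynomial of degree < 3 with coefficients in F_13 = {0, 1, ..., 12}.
a · b ≡ 6x^2 + 2x + 11 (mod f(x))

Multiply in F_13[x]: a(x)·b(x) = (8x^2 + 5x + 4)·(5x^2 + 4x + 12) = x^4 + 5x^3 + 6x^2 + 11x + 9. This has degree ≥ 3, so divide by f(x) over F_13: x^4 + 5x^3 + 6x^2 + 11x + 9 = (x + 12)·(x^3 + 6x^2 + 6x + 2) + (6x^2 + 2x + 11). Hence a·b ≡ 6x^2 + 2x + 11 (mod f). (F_13[x]/(f) is a field with 13^3 = 2197 elements since f is irreducible of degree 3.)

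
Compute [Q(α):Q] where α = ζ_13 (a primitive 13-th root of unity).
[Q(α):Q] = 12

The minimal polynomial of ζ_13 over Q is the 13-th cyclotomic polynomial Φ_13(x), which is irreducible over Q and has degree φ(13) = 12. Hence [Q(α):Q] = φ(13) = 12.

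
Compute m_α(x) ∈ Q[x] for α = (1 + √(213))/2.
m_α(x) = x^2 - x - 53

From 2α - 1 = √(213), squaring gives (2α - 1)^2 = 213, i.e. 4α^2 - 4α + 1 = 213, so α^2 - α + (1 - 213)/4 = 0. Since 213 ≡ 1 (mod 4), (1 - 213)/4 = -53 ∈ Z. The polynomial x^2 - x - 53 has discriminant 1 - 4·(-53) = 213, which is not a perfect square in Q (d = 213 is squarefree and ≠ 1), so x^2 - x - 53 is irreducible over Q. It is the minimal polynomial of α.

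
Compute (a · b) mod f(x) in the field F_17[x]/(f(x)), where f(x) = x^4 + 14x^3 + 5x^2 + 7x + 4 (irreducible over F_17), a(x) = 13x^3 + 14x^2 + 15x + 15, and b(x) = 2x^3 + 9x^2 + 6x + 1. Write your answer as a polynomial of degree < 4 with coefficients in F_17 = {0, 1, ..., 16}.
a · b ≡ 9x^3 + 13x^2 + 7x (mod f(x))

Multiply in F_17[x]: a(x)·b(x) = (13x^3 + 14x^2 + 15x + 15)·(2x^3 + 9x^2 + 6x + 1) = 9x^6 + 9x^5 + 13x^4 + 7x^3 + x^2 + 3x + 15. This has degree ≥ 4, so divide by f(x) over F_17: 9x^6 + 9x^5 + 13x^4 + 7x^3 + x^2 + 3x + 15 = (9x^2 + 2x + 8)·(x^4 + 14x^3 + 5x^2 + 7x + 4) + (9x^3 + 13x^2 + 7x). Hence a·b ≡ 9x^3 + 13x^2 + 7x (mod f). (F_17[x]/(f) is a field with 17^4 = 83521 elements since f is irreducible of degree 4.)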